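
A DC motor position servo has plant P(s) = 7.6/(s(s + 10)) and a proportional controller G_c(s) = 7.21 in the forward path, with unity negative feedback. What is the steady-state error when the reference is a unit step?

0

The open loop G_c(s)P(s) has a pole at the origin (type 1), so the static position error constant is infinite and e_ss = 1/(1+∞) = 0.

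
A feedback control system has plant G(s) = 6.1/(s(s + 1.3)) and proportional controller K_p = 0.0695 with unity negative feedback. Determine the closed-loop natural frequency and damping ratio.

With unity feedback the closed-loop characteristic equation is s² + 1.3s + 0.0695·6.1 = s² + 1.3s + 0.4239 = 0.
Matching s² + 2ζω_n s + ω_n²: ω_n = √0.4239 = 0.6511 rad/s and 2ζω_n = 1.3, so ζ = 1.3/(2·0.6511) = 0.998.

ω_n = 0.651 rad/s, ζ = 0.998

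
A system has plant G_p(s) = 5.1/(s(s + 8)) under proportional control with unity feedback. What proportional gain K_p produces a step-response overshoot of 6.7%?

K_p = 7.38

From %OS = 100·exp(−πζ/√(1−ζ²)) = 6.7%, ζ = −ln(0.067)/√(π²+ln²(0.067)) = 0.6522.
Characteristic equation s² + 8s + 5.1K_p = 0 gives ζ = 8/(2√(5.1K_p)).
Setting ζ = 0.6522: √(5.1K_p) = 8/(2·0.6522) = 6.133, so K_p = 37.61/5.1 = 7.38.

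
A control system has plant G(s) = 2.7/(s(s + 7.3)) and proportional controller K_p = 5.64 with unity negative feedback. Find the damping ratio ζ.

1 + K_p·G(s) = 0 gives s² + 7.3s + 15.23 = 0.
Matching s² + 2ζω_n s + ω_n²: ω_n = √15.23 = 3.902 rad/s and 2ζω_n = 7.3, so ζ = 7.3/(2·3.902) = 0.935.

ζ = 0.935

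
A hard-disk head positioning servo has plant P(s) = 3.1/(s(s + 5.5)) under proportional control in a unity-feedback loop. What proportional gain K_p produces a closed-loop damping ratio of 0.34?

K_p = 21.1

Closed-loop characteristic equation: s² + 5.5s + K_p·3.1 = 0.
So ω_n = √(3.1K_p) and 2ζω_n = 5.5, giving ζ = 5.5/(2√(3.1K_p)).
Setting ζ = 0.34: √(3.1K_p) = 5.5/(2·0.34) = 8.088, so K_p = 65.42/3.1 = 21.1.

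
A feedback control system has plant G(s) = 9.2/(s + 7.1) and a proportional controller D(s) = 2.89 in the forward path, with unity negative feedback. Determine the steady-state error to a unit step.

0.211

The loop is type 0. Static position error constant K_pos = D(0)·G(0) = 2.89·1.296 = 3.745.
Steady-state error to a unit step: e_ss = 1/(1+K_pos) = 1/4.745 = 0.211.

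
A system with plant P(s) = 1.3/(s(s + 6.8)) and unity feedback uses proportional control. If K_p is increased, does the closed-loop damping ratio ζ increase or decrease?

decrease

ζ = 6.8/(2√(1.3K_p)); increasing K_p raises the denominator, so ζ falls.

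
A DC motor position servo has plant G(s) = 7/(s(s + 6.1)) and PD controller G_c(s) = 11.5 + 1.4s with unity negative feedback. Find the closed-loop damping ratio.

ζ = 0.886

Forward path: (11.5 + 1.4s)·7/(s(s+6.1)). The closed-loop characteristic equation is s² + (6.1 + 7·1.4)s + 7·11.5 = 0.
That is s² + 15.9s + 80.5 = 0, so ω_n = 8.972 rad/s and ζ = 15.9/(2·8.972) = 0.8861.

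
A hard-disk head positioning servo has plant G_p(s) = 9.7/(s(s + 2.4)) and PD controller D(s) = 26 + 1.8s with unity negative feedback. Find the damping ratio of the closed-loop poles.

ζ = 0.625

Forward path: (26 + 1.8s)·9.7/(s(s+2.4)). The closed-loop characteristic equation is s² + (2.4 + 9.7·1.8)s + 9.7·26 = 0.
That is s² + 19.86s + 252.2 = 0, so ω_n = 15.88 rad/s and ζ = 19.86/(2·15.88) = 0.6253.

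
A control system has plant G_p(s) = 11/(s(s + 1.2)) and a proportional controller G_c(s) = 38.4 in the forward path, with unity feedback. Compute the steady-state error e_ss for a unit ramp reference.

The loop has one pole at the origin (type 1). Velocity error constant K_v = lim_{s→0} s·G_c(s)G_p(s) = 38.4·11/1.2 = 352.
Steady-state error to a unit ramp: e_ss = 1/K_v = 0.00284.

0.00284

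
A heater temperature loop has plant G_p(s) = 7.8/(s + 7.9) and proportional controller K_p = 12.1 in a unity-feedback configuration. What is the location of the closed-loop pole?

Closed-loop transfer function: T(s) = K_p·G_p(s)/(1 + K_p·G_p(s)) = 94.38/(s + 7.9 + 94.38) = 94.38/(s + 102.3).
The closed-loop pole is at s = −102.3.

s = -102.3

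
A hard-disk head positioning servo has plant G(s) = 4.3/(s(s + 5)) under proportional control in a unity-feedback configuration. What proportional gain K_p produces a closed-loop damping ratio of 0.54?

Closed-loop characteristic equation: s² + 5s + K_p·4.3 = 0.
So ω_n = √(4.3K_p) and 2ζω_n = 5, giving ζ = 5/(2√(4.3K_p)).
Setting ζ = 0.54: √(4.3K_p) = 5/(2·0.54) = 4.63, so K_p = 21.43/4.3 = 4.98.

K_p = 4.98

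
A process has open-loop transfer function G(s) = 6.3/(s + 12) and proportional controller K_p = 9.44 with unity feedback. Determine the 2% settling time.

Closed-loop transfer function: T(s) = K_p·G(s)/(1 + K_p·G(s)) = 59.47/(s + 12 + 59.47) = 59.47/(s + 71.47).
Time constant τ = 1/71.47 = 0.01399 s, so the 2% settling time is about 4τ = 0.056 s.

T_s ≈ 0.056 s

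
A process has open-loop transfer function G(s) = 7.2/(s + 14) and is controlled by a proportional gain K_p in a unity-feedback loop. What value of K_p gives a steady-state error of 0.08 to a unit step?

Steady-state error for a unit step on this type-0 loop is 1/(1 + K_p·G(0)).
G(0) = 0.5143. Require 1/(1 + K_p·0.5143) = 0.08, so 1 + 0.5143·K_p = 12.5.
K_p = (12.5 − 1)/0.5143 = 22.4.

K_p = 22.4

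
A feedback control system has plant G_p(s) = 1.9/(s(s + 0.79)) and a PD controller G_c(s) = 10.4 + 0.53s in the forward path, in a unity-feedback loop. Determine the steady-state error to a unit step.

The open loop G_c(s)G_p(s) has a pole at the origin (type 1), so the static position error constant is infinite and e_ss = 1/(1+∞) = 0.

0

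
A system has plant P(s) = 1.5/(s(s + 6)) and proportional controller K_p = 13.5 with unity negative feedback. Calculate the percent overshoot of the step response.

The closed-loop denominator s² + 6s + 20.25 gives ω_n = √20.25 = 4.5 and ζ = 6/(2ω_n) = 0.6667.
%OS = 100·exp(−πζ/√(1−ζ²)) = 100·exp(−π·0.6667/√0.5556) = 6.02%.

6.02%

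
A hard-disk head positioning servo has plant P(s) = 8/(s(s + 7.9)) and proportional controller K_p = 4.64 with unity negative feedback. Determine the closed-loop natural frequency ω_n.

The closed-loop denominator is s(s+7.9) + 4.64·8 = s² + 7.9s + 37.12.
So ω_n² = 37.12 ⇒ ω_n = 6.093 rad/s, and ζ = 7.9/(2ω_n) = 0.648.

ω_n = 6.09 rad/s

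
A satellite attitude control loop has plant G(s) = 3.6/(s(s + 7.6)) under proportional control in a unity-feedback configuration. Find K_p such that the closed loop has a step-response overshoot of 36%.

From %OS = 100·exp(−πζ/√(1−ζ²)) = 36%, ζ = −ln(0.36)/√(π²+ln²(0.36)) = 0.3093.
Characteristic equation s² + 7.6s + 3.6K_p = 0 gives ζ = 7.6/(2√(3.6K_p)).
Setting ζ = 0.3093: √(3.6K_p) = 7.6/(2·0.3093) = 12.29, so K_p = 151/3.6 = 41.9.

K_p = 41.9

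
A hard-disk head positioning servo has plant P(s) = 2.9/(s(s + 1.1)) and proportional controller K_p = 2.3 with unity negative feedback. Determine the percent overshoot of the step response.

Closed-loop characteristic equation: s² + 1.1s + 6.67 = 0, so ω_n = 2.583 rad/s and ζ = 1.1/(2·2.583) = 0.213.
%OS = 100·exp(−πζ/√(1−ζ²)) = 100·exp(−π·0.213/√0.9546) = 50.4%.

50.4%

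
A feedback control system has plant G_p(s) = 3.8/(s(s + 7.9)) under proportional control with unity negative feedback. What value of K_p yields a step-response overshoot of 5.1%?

From %OS = 100·exp(−πζ/√(1−ζ²)) = 5.1%, ζ = −ln(0.051)/√(π²+ln²(0.051)) = 0.6877.
Characteristic equation s² + 7.9s + 3.8K_p = 0 gives ζ = 7.9/(2√(3.8K_p)).
Setting ζ = 0.6877: √(3.8K_p) = 7.9/(2·0.6877) = 5.744, so K_p = 32.99/3.8 = 8.68.

K_p = 8.68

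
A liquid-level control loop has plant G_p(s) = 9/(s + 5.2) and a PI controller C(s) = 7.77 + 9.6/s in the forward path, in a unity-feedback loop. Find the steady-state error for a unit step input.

The open loop C(s)G_p(s) has a pole at the origin (type 1), so the static position error constant is infinite and e_ss = 1/(1+∞) = 0.

0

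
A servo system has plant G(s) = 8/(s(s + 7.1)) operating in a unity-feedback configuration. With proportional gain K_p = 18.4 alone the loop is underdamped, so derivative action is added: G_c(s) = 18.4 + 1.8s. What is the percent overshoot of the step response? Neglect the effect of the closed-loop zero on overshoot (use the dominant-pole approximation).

Forward path: (18.4 + 1.8s)·8/(s(s+7.1)). The closed-loop characteristic equation is s² + (7.1 + 8·1.8)s + 8·18.4 = 0.
That is s² + 21.5s + 147.2 = 0, so ω_n = 12.13 rad/s and ζ = 21.5/(2·12.13) = 0.886.
%OS = 100·exp(−πζ/√(1−ζ²)) = 0.247%.

0.247%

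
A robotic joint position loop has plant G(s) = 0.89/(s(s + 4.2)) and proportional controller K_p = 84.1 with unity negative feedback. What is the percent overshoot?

45.6%

Closed-loop characteristic equation: s² + 4.2s + 74.85 = 0, so ω_n = 8.652 rad/s and ζ = 4.2/(2·8.652) = 0.2427.
%OS = 100·exp(−πζ/√(1−ζ²)) = 100·exp(−π·0.2427/√0.9411) = 45.6%.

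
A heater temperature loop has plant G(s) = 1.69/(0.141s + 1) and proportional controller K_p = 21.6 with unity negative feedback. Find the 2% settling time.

T_s ≈ 0.015 s

Closed loop: T(s) = K_p·G/(1+K_p·G) = 36.5/(0.141s + 1 + 36.5), with pole at s = −(1 + 36.5)/0.141 = −266.
τ = 1/266 = 0.00376 s, so 2% settling time ≈ 4τ = 0.015 s.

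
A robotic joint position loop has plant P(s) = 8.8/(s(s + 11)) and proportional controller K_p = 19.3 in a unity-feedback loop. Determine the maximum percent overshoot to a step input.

23.2%

The closed-loop denominator s² + 11s + 169.8 gives ω_n = √169.8 = 13.03 and ζ = 11/(2ω_n) = 0.422.
%OS = 100·exp(−πζ/√(1−ζ²)) = 100·exp(−π·0.422/√0.8219) = 23.2%.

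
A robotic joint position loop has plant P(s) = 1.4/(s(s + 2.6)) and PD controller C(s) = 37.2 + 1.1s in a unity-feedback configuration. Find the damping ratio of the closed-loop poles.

ζ = 0.287

Forward path: (37.2 + 1.1s)·1.4/(s(s+2.6)). The closed-loop characteristic equation is s² + (2.6 + 1.4·1.1)s + 1.4·37.2 = 0.
That is s² + 4.14s + 52.08 = 0, so ω_n = 7.217 rad/s and ζ = 4.14/(2·7.217) = 0.2868.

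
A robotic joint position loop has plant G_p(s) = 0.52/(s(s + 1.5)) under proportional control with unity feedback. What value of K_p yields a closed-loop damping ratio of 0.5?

K_p = 4.33

Closed-loop characteristic equation: s² + 1.5s + K_p·0.52 = 0.
So ω_n = √(0.52K_p) and 2ζω_n = 1.5, giving ζ = 1.5/(2√(0.52K_p)).
Setting ζ = 0.5: √(0.52K_p) = 1.5/(2·0.5) = 1.5, so K_p = 2.25/0.52 = 4.33.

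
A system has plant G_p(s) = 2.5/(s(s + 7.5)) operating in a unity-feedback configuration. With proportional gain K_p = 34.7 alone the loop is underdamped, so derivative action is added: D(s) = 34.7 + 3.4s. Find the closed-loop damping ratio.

ζ = 0.859

Forward path: (34.7 + 3.4s)·2.5/(s(s+7.5)). The closed-loop characteristic equation is s² + (7.5 + 2.5·3.4)s + 2.5·34.7 = 0.
That is s² + 16s + 86.75 = 0, so ω_n = 9.314 rad/s and ζ = 16/(2·9.314) = 0.8589.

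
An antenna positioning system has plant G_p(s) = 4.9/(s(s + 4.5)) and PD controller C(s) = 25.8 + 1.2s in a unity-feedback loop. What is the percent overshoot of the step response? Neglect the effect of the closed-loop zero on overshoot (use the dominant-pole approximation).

19.5%

Forward path: (25.8 + 1.2s)·4.9/(s(s+4.5)). The closed-loop characteristic equation is s² + (4.5 + 4.9·1.2)s + 4.9·25.8 = 0.
That is s² + 10.38s + 126.4 = 0, so ω_n = 11.24 rad/s and ζ = 10.38/(2·11.24) = 0.4616.
%OS = 100·exp(−πζ/√(1−ζ²)) = 19.5%.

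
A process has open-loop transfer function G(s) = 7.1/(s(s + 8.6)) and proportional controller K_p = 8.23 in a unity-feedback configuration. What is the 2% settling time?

T_s ≈ 0.93 s

The closed-loop denominator s² + 8.6s + 58.43 gives ω_n = √58.43 = 7.644 and ζ = 8.6/(2ω_n) = 0.5625.
2% settling time T_s ≈ 4/(ζω_n) = 4/4.3 = 0.93 s.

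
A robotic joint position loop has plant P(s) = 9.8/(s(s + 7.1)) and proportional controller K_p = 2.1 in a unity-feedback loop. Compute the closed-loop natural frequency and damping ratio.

ω_n = 4.54 rad/s, ζ = 0.783

The closed-loop denominator is s(s+7.1) + 2.1·9.8 = s² + 7.1s + 20.58.
Matching s² + 2ζω_n s + ω_n²: ω_n = √20.58 = 4.537 rad/s and 2ζω_n = 7.1, so ζ = 7.1/(2·4.537) = 0.783.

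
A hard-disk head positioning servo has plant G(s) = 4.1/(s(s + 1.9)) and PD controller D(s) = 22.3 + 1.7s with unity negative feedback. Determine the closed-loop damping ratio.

Forward path: (22.3 + 1.7s)·4.1/(s(s+1.9)). The closed-loop characteristic equation is s² + (1.9 + 4.1·1.7)s + 4.1·22.3 = 0.
That is s² + 8.87s + 91.43 = 0, so ω_n = 9.562 rad/s and ζ = 8.87/(2·9.562) = 0.4638.

ζ = 0.464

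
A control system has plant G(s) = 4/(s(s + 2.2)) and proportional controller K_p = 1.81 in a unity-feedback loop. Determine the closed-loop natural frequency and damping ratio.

1 + K_p·G(s) = 0 gives s² + 2.2s + 7.24 = 0.
So ω_n² = 7.24 ⇒ ω_n = 2.691 rad/s, and ζ = 2.2/(2ω_n) = 0.409.

ω_n = 2.69 rad/s, ζ = 0.409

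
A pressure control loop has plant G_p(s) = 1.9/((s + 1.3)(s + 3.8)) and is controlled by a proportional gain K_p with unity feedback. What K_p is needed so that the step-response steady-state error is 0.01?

For a type-0 loop with proportional control, e_ss = 1/(1 + K_p·G_p(0)).
G_p(0) = 0.3846. Require 1/(1 + K_p·0.3846) = 0.01, so 1 + 0.3846·K_p = 100.
K_p = (100 − 1)/0.3846 = 257.

K_p = 257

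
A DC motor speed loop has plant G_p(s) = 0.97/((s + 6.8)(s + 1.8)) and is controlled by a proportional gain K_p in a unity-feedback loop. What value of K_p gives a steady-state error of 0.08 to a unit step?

For a type-0 loop with proportional control, e_ss = 1/(1 + K_p·G_p(0)).
G_p(0) = 0.07925. Require 1/(1 + K_p·0.07925) = 0.08, so 1 + 0.07925·K_p = 12.5.
K_p = (12.5 − 1)/0.07925 = 145.

K_p = 145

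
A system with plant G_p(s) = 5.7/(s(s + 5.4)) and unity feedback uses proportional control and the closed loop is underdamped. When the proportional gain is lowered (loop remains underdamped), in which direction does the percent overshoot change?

decrease

ζ = 5.4/(2√(5.7K_p)) rises as K_p falls; higher damping means less overshoot.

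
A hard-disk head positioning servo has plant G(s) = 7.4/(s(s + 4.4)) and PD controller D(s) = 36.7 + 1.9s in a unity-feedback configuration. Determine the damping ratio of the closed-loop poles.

Forward path: (36.7 + 1.9s)·7.4/(s(s+4.4)). The closed-loop characteristic equation is s² + (4.4 + 7.4·1.9)s + 7.4·36.7 = 0.
That is s² + 18.46s + 271.6 = 0, so ω_n = 16.48 rad/s and ζ = 18.46/(2·16.48) = 0.5601.

ζ = 0.56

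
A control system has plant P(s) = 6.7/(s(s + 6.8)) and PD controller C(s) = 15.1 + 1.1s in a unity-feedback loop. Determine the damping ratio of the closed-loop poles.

Forward path: (15.1 + 1.1s)·6.7/(s(s+6.8)). The closed-loop characteristic equation is s² + (6.8 + 6.7·1.1)s + 6.7·15.1 = 0.
That is s² + 14.17s + 101.2 = 0, so ω_n = 10.06 rad/s and ζ = 14.17/(2·10.06) = 0.7044.

ζ = 0.704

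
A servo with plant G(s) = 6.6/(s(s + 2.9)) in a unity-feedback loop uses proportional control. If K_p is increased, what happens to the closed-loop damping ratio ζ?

ζ = 2.9/(2√(6.6K_p)); increasing K_p raises the denominator, so ζ falls.

decrease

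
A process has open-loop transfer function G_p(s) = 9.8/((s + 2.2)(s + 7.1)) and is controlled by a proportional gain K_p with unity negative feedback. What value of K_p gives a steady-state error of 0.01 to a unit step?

The loop is type 0, so e_ss(step) = 1/(1 + K_pos) with K_pos = K_p·G_p(0).
G_p(0) = 0.6274. Require 1/(1 + K_p·0.6274) = 0.01, so 1 + 0.6274·K_p = 100.
K_p = (100 − 1)/0.6274 = 158.

K_p = 158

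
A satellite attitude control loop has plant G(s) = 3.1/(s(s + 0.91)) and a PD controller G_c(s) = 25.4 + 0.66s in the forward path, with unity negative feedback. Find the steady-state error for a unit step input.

The open loop G_c(s)G(s) has a pole at the origin (type 1), so the static position error constant is infinite and e_ss = 1/(1+∞) = 0.

0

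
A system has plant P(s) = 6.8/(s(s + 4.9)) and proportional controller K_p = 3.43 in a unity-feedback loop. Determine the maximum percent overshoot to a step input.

The closed-loop denominator s² + 4.9s + 23.32 gives ω_n = √23.32 = 4.829 and ζ = 4.9/(2ω_n) = 0.5073.
%OS = 100·exp(−πζ/√(1−ζ²)) = 100·exp(−π·0.5073/√0.7426) = 15.7%.

15.7%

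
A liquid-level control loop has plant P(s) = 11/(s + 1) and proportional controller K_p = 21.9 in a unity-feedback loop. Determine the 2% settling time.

Closed-loop transfer function: T(s) = K_p·P(s)/(1 + K_p·P(s)) = 240.9/(s + 1 + 240.9) = 240.9/(s + 241.9).
Time constant τ = 1/241.9 = 0.004134 s, so the 2% settling time is about 4τ = 0.0165 s.

T_s ≈ 0.0165 s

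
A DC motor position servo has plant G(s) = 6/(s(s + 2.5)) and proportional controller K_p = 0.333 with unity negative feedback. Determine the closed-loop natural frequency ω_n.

The closed-loop denominator is s(s+2.5) + 0.333·6 = s² + 2.5s + 1.998.
Matching s² + 2ζω_n s + ω_n²: ω_n = √1.998 = 1.414 rad/s and 2ζω_n = 2.5, so ζ = 2.5/(2·1.414) = 0.884.

ω_n = 1.41 rad/s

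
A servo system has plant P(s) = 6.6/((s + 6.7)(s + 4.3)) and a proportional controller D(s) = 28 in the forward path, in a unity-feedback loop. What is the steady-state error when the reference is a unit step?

The loop is type 0. Static position error constant K_pos = D(0)·P(0) = 28·0.2291 = 6.414.
Steady-state error to a unit step: e_ss = 1/(1+K_pos) = 1/7.414 = 0.135.

0.135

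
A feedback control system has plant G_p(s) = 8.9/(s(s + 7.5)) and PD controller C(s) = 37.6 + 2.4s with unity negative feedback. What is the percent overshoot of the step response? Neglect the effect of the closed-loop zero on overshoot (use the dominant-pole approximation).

Forward path: (37.6 + 2.4s)·8.9/(s(s+7.5)). The closed-loop characteristic equation is s² + (7.5 + 8.9·2.4)s + 8.9·37.6 = 0.
That is s² + 28.86s + 334.6 = 0, so ω_n = 18.29 rad/s and ζ = 28.86/(2·18.29) = 0.7888.
%OS = 100·exp(−πζ/√(1−ζ²)) = 1.77%.

1.77%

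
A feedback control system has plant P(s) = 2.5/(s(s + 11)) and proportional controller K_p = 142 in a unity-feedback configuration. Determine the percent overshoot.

The closed-loop denominator s² + 11s + 355 gives ω_n = √355 = 18.84 and ζ = 11/(2ω_n) = 0.2919.
%OS = 100·exp(−πζ/√(1−ζ²)) = 100·exp(−π·0.2919/√0.9148) = 38.3%.

38.3%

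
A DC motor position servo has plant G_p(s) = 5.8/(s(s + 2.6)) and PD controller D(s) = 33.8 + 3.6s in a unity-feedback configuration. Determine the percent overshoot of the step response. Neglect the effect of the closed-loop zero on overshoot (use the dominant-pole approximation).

0.795%

Forward path: (33.8 + 3.6s)·5.8/(s(s+2.6)). The closed-loop characteristic equation is s² + (2.6 + 5.8·3.6)s + 5.8·33.8 = 0.
That is s² + 23.48s + 196 = 0, so ω_n = 14 rad/s and ζ = 23.48/(2·14) = 0.8385.
%OS = 100·exp(−πζ/√(1−ζ²)) = 0.795%.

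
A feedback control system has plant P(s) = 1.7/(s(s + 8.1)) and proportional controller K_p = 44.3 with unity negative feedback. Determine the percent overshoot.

Closed-loop characteristic equation: s² + 8.1s + 75.31 = 0, so ω_n = 8.678 rad/s and ζ = 8.1/(2·8.678) = 0.4667.
%OS = 100·exp(−πζ/√(1−ζ²)) = 100·exp(−π·0.4667/√0.7822) = 19.1%.

19.1%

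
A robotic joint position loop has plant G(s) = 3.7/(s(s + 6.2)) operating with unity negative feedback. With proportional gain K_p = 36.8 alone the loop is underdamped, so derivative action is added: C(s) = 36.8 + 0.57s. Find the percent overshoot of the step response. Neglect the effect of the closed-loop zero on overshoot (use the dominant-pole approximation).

30.2%

Forward path: (36.8 + 0.57s)·3.7/(s(s+6.2)). The closed-loop characteristic equation is s² + (6.2 + 3.7·0.57)s + 3.7·36.8 = 0.
That is s² + 8.309s + 136.2 = 0, so ω_n = 11.67 rad/s and ζ = 8.309/(2·11.67) = 0.356.
%OS = 100·exp(−πζ/√(1−ζ²)) = 30.2%.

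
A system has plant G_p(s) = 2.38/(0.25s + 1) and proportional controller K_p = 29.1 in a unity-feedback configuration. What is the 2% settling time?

Closed loop: T(s) = K_p·G_p/(1+K_p·G_p) = 69.26/(0.25s + 1 + 69.26), with pole at s = −(1 + 69.26)/0.25 = −281.
τ = 1/281 = 0.003558 s, so 2% settling time ≈ 4τ = 0.0142 s.

T_s ≈ 0.0142 s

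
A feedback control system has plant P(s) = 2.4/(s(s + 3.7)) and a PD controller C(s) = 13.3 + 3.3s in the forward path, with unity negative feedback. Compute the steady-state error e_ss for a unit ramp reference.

The loop has one pole at the origin (type 1). Velocity error constant K_v = lim_{s→0} s·C(s)P(s) = 13.3·2.4/3.7 = 8.627.
Steady-state error to a unit ramp: e_ss = 1/K_v = 0.116.

0.116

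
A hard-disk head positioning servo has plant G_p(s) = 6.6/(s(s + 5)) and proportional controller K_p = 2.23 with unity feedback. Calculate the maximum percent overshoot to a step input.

6.73%

Closed-loop characteristic equation: s² + 5s + 14.72 = 0, so ω_n = 3.836 rad/s and ζ = 5/(2·3.836) = 0.6517.
%OS = 100·exp(−πζ/√(1−ζ²)) = 100·exp(−π·0.6517/√0.5753) = 6.73%.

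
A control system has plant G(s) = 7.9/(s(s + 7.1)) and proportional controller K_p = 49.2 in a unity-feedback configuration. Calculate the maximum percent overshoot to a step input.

56.3%

The closed-loop denominator s² + 7.1s + 388.7 gives ω_n = √388.7 = 19.71 and ζ = 7.1/(2ω_n) = 0.1801.
%OS = 100·exp(−πζ/√(1−ζ²)) = 100·exp(−π·0.1801/√0.9676) = 56.3%.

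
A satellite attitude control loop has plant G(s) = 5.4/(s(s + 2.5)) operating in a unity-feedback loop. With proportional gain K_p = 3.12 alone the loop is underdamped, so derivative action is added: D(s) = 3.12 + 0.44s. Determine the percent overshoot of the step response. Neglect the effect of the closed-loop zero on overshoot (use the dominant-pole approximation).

9.83%

Forward path: (3.12 + 0.44s)·5.4/(s(s+2.5)). The closed-loop characteristic equation is s² + (2.5 + 5.4·0.44)s + 5.4·3.12 = 0.
That is s² + 4.876s + 16.85 = 0, so ω_n = 4.105 rad/s and ζ = 4.876/(2·4.105) = 0.594.
%OS = 100·exp(−πζ/√(1−ζ²)) = 9.83%.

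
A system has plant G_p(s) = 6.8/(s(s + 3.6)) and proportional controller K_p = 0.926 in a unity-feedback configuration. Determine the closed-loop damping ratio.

The closed-loop denominator is s(s+3.6) + 0.926·6.8 = s² + 3.6s + 6.297.
So ω_n² = 6.297 ⇒ ω_n = 2.509 rad/s, and ζ = 3.6/(2ω_n) = 0.717.

ζ = 0.717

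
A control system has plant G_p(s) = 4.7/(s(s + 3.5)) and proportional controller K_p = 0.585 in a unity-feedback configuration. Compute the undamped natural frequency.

ω_n = 1.66 rad/s

With unity feedback the closed-loop characteristic equation is s² + 3.5s + 0.585·4.7 = s² + 3.5s + 2.749 = 0.
So ω_n² = 2.749 ⇒ ω_n = 1.658 rad/s, and ζ = 3.5/(2ω_n) = 1.06.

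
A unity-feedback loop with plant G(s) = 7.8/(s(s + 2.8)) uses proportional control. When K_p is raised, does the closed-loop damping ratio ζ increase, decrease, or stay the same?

ζ = 2.8/(2√(7.8K_p)); increasing K_p raises the denominator, so ζ falls.

decrease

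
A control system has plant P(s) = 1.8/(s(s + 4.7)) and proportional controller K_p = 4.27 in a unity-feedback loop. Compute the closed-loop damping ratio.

ζ = 0.848

With unity feedback the closed-loop characteristic equation is s² + 4.7s + 4.27·1.8 = s² + 4.7s + 7.686 = 0.
So ω_n² = 7.686 ⇒ ω_n = 2.772 rad/s, and ζ = 4.7/(2ω_n) = 0.848.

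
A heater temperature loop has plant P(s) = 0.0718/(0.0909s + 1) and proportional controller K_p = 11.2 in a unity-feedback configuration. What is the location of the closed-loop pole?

s = -19.85

Closed loop: T(s) = K_p·P/(1+K_p·P) = 0.8042/(0.0909s + 1 + 0.8042), with pole at s = −(1 + 0.8042)/0.0909 = −19.85.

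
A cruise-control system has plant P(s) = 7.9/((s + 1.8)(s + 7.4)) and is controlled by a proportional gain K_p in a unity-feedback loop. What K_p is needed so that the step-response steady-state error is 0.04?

K_p = 40.5

Steady-state error for a unit step on this type-0 loop is 1/(1 + K_p·P(0)).
P(0) = 0.5931. Require 1/(1 + K_p·0.5931) = 0.04, so 1 + 0.5931·K_p = 25.
K_p = (25 − 1)/0.5931 = 40.5.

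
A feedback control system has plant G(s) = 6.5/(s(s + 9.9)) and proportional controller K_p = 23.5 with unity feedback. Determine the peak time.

T_p = 0.277 s

Closed-loop characteristic equation: s² + 9.9s + 152.8 = 0, so ω_n = 12.36 rad/s and ζ = 9.9/(2·12.36) = 0.4005.
Damped frequency ω_d = ω_n√(1−ζ²) = 11.32 rad/s, so peak time T_p = π/ω_d = 0.277 s.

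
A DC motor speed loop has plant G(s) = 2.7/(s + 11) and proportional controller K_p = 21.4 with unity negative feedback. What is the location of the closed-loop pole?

s = -68.78

Closed-loop transfer function: T(s) = K_p·G(s)/(1 + K_p·G(s)) = 57.78/(s + 11 + 57.78) = 57.78/(s + 68.78).
The closed-loop pole is at s = −68.78.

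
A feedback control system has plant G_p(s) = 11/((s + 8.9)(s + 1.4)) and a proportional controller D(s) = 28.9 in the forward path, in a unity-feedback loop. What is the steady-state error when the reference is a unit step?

The loop is type 0. Static position error constant K_pos = D(0)·G_p(0) = 28.9·0.8828 = 25.51.
Steady-state error to a unit step: e_ss = 1/(1+K_pos) = 1/26.51 = 0.0377.

0.0377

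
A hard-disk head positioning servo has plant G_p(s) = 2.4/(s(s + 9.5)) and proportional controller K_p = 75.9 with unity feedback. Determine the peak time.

The closed-loop denominator s² + 9.5s + 182.2 gives ω_n = √182.2 = 13.5 and ζ = 9.5/(2ω_n) = 0.3519.
Damped frequency ω_d = ω_n√(1−ζ²) = 12.63 rad/s, so peak time T_p = π/ω_d = 0.249 s.

T_p = 0.249 s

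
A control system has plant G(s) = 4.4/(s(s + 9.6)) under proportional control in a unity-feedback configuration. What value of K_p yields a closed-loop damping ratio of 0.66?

Closed-loop characteristic equation: s² + 9.6s + K_p·4.4 = 0.
So ω_n = √(4.4K_p) and 2ζω_n = 9.6, giving ζ = 9.6/(2√(4.4K_p)).
Setting ζ = 0.66: √(4.4K_p) = 9.6/(2·0.66) = 7.273, so K_p = 52.89/4.4 = 12.

K_p = 12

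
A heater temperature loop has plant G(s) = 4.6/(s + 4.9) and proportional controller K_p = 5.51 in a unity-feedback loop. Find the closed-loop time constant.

Closed-loop transfer function: T(s) = K_p·G(s)/(1 + K_p·G(s)) = 25.35/(s + 4.9 + 25.35) = 25.35/(s + 30.25).
Time constant τ = 1/30.25 = 0.0331 s.

τ = 0.0331 s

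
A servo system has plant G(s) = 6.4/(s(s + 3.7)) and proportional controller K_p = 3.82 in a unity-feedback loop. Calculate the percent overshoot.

28.2%

From 1 + K_pG(s) = 0: s² + 3.7s + 24.45 = 0 ⇒ ω_n = 4.944, ζ = 0.3742.
%OS = 100·exp(−πζ/√(1−ζ²)) = 100·exp(−π·0.3742/√0.86) = 28.2%.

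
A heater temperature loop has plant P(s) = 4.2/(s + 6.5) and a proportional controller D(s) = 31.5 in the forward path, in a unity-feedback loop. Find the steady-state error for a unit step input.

0.0468

The loop is type 0. Static position error constant K_pos = D(0)·P(0) = 31.5·0.6462 = 20.35.
Steady-state error to a unit step: e_ss = 1/(1+K_pos) = 1/21.35 = 0.0468.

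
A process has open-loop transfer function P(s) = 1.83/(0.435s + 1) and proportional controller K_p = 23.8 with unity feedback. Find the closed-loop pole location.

Closed loop: T(s) = K_p·P/(1+K_p·P) = 43.55/(0.435s + 1 + 43.55), with pole at s = −(1 + 43.55)/0.435 = −102.4.

s = -102.4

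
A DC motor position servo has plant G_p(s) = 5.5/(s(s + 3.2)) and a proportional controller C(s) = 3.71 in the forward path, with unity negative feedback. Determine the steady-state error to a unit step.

0

The open loop C(s)G_p(s) has a pole at the origin (type 1), so the static position error constant is infinite and e_ss = 1/(1+∞) = 0.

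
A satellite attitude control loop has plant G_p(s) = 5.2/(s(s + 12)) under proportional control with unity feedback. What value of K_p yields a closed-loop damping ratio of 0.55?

K_p = 22.9

Closed-loop characteristic equation: s² + 12s + K_p·5.2 = 0.
So ω_n = √(5.2K_p) and 2ζω_n = 12, giving ζ = 12/(2√(5.2K_p)).
Setting ζ = 0.55: √(5.2K_p) = 12/(2·0.55) = 10.91, so K_p = 119/5.2 = 22.9.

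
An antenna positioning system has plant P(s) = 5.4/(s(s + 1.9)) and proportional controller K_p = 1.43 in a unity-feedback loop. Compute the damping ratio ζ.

ζ = 0.342

1 + K_p·P(s) = 0 gives s² + 1.9s + 7.722 = 0.
Matching s² + 2ζω_n s + ω_n²: ω_n = √7.722 = 2.779 rad/s and 2ζω_n = 1.9, so ζ = 1.9/(2·2.779) = 0.342.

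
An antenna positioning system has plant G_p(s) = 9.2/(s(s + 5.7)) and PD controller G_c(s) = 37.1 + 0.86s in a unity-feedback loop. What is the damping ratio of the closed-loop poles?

Forward path: (37.1 + 0.86s)·9.2/(s(s+5.7)). The closed-loop characteristic equation is s² + (5.7 + 9.2·0.86)s + 9.2·37.1 = 0.
That is s² + 13.61s + 341.3 = 0, so ω_n = 18.47 rad/s and ζ = 13.61/(2·18.47) = 0.3684.

ζ = 0.368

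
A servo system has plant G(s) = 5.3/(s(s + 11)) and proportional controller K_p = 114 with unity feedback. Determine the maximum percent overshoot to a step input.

The closed-loop denominator s² + 11s + 604.2 gives ω_n = √604.2 = 24.58 and ζ = 11/(2ω_n) = 0.2238.
%OS = 100·exp(−πζ/√(1−ζ²)) = 100·exp(−π·0.2238/√0.9499) = 48.6%.

48.6%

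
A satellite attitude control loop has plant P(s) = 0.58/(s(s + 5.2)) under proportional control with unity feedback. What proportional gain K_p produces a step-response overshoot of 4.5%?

K_p = 23.6

From %OS = 100·exp(−πζ/√(1−ζ²)) = 4.5%, ζ = −ln(0.045)/√(π²+ln²(0.045)) = 0.7025.
Characteristic equation s² + 5.2s + 0.58K_p = 0 gives ζ = 5.2/(2√(0.58K_p)).
Setting ζ = 0.7025: √(0.58K_p) = 5.2/(2·0.7025) = 3.701, so K_p = 13.7/0.58 = 23.6.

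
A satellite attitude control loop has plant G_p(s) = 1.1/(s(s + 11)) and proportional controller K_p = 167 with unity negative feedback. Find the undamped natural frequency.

ω_n = 13.6 rad/s

With unity feedback the closed-loop characteristic equation is s² + 11s + 167·1.1 = s² + 11s + 183.7 = 0.
Matching s² + 2ζω_n s + ω_n²: ω_n = √183.7 = 13.55 rad/s and 2ζω_n = 11, so ζ = 11/(2·13.55) = 0.406.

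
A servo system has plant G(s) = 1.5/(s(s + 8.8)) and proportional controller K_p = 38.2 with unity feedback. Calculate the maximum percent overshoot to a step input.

10.6%

The closed-loop denominator s² + 8.8s + 57.3 gives ω_n = √57.3 = 7.57 and ζ = 8.8/(2ω_n) = 0.5813.
%OS = 100·exp(−πζ/√(1−ζ²)) = 100·exp(−π·0.5813/√0.6621) = 10.6%.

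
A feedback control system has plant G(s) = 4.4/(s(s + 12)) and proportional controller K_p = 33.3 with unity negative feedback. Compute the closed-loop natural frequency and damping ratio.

1 + K_p·G(s) = 0 gives s² + 12s + 146.5 = 0.
So ω_n² = 146.5 ⇒ ω_n = 12.1 rad/s, and ζ = 12/(2ω_n) = 0.496.

ω_n = 12.1 rad/s, ζ = 0.496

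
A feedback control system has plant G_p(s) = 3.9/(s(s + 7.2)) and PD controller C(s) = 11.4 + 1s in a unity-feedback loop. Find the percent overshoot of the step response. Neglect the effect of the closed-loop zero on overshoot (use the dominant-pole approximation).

0.893%

Forward path: (11.4 + 1s)·3.9/(s(s+7.2)). The closed-loop characteristic equation is s² + (7.2 + 3.9·1)s + 3.9·11.4 = 0.
That is s² + 11.1s + 44.46 = 0, so ω_n = 6.668 rad/s and ζ = 11.1/(2·6.668) = 0.8324.
%OS = 100·exp(−πζ/√(1−ζ²)) = 0.893%.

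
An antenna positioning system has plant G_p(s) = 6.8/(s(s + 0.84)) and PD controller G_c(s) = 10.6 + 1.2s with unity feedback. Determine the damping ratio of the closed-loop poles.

Forward path: (10.6 + 1.2s)·6.8/(s(s+0.84)). The closed-loop characteristic equation is s² + (0.84 + 6.8·1.2)s + 6.8·10.6 = 0.
That is s² + 9s + 72.08 = 0, so ω_n = 8.49 rad/s and ζ = 9/(2·8.49) = 0.53.

ζ = 0.53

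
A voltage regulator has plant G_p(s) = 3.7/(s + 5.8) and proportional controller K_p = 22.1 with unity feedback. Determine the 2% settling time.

Closed-loop transfer function: T(s) = K_p·G_p(s)/(1 + K_p·G_p(s)) = 81.77/(s + 5.8 + 81.77) = 81.77/(s + 87.57).
Time constant τ = 1/87.57 = 0.01142 s, so the 2% settling time is about 4τ = 0.0457 s.

T_s ≈ 0.0457 s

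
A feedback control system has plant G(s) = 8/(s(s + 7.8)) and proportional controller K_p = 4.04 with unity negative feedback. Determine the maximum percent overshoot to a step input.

From 1 + K_pG(s) = 0: s² + 7.8s + 32.32 = 0 ⇒ ω_n = 5.685, ζ = 0.686.
%OS = 100·exp(−πζ/√(1−ζ²)) = 100·exp(−π·0.686/√0.5294) = 5.17%.

5.17%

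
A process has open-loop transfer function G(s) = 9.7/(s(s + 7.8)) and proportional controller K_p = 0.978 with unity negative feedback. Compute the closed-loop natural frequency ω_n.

ω_n = 3.08 rad/s

The closed-loop denominator is s(s+7.8) + 0.978·9.7 = s² + 7.8s + 9.487.
Matching s² + 2ζω_n s + ω_n²: ω_n = √9.487 = 3.08 rad/s and 2ζω_n = 7.8, so ζ = 7.8/(2·3.08) = 1.27.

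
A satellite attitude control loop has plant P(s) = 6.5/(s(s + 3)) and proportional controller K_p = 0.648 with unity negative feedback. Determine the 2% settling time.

From 1 + K_pP(s) = 0: s² + 3s + 4.212 = 0 ⇒ ω_n = 2.052, ζ = 0.7309.
2% settling time T_s ≈ 4/(ζω_n) = 4/1.5 = 2.67 s.

T_s ≈ 2.67 s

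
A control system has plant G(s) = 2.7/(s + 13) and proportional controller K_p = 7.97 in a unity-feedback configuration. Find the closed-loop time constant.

Closed-loop transfer function: T(s) = K_p·G(s)/(1 + K_p·G(s)) = 21.52/(s + 13 + 21.52) = 21.52/(s + 34.52).
Time constant τ = 1/34.52 = 0.029 s.

τ = 0.029 s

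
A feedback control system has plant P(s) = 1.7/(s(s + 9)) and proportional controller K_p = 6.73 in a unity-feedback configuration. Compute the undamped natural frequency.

1 + K_p·P(s) = 0 gives s² + 9s + 11.44 = 0.
Matching s² + 2ζω_n s + ω_n²: ω_n = √11.44 = 3.382 rad/s and 2ζω_n = 9, so ζ = 9/(2·3.382) = 1.33.

ω_n = 3.38 rad/s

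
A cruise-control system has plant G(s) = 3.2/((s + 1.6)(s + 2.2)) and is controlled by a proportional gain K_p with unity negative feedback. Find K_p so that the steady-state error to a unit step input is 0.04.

The loop is type 0, so e_ss(step) = 1/(1 + K_pos) with K_pos = K_p·G(0).
G(0) = 0.9091. Require 1/(1 + K_p·0.9091) = 0.04, so 1 + 0.9091·K_p = 25.
K_p = (25 − 1)/0.9091 = 26.4.

K_p = 26.4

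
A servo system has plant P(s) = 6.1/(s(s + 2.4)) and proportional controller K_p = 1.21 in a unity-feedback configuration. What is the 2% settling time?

The closed-loop denominator s² + 2.4s + 7.381 gives ω_n = √7.381 = 2.717 and ζ = 2.4/(2ω_n) = 0.4417.
2% settling time T_s ≈ 4/(ζω_n) = 4/1.2 = 3.33 s.

T_s ≈ 3.33 s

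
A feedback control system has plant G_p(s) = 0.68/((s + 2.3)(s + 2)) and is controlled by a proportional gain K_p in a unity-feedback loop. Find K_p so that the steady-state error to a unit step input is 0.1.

Steady-state error for a unit step on this type-0 loop is 1/(1 + K_p·G_p(0)).
G_p(0) = 0.1478. Require 1/(1 + K_p·0.1478) = 0.1, so 1 + 0.1478·K_p = 10.
K_p = (10 − 1)/0.1478 = 60.9.

K_p = 60.9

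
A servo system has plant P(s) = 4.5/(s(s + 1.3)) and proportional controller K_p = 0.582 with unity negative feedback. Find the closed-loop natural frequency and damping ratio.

ω_n = 1.62 rad/s, ζ = 0.402

The closed-loop denominator is s(s+1.3) + 0.582·4.5 = s² + 1.3s + 2.619.
So ω_n² = 2.619 ⇒ ω_n = 1.618 rad/s, and ζ = 1.3/(2ω_n) = 0.402.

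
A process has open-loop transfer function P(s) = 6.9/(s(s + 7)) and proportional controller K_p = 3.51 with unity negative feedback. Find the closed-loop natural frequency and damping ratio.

With unity feedback the closed-loop characteristic equation is s² + 7s + 3.51·6.9 = s² + 7s + 24.22 = 0.
So ω_n² = 24.22 ⇒ ω_n = 4.921 rad/s, and ζ = 7/(2ω_n) = 0.711.

ω_n = 4.92 rad/s, ζ = 0.711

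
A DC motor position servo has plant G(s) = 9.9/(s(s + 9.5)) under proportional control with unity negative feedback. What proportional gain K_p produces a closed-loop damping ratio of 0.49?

K_p = 9.49

Closed-loop characteristic equation: s² + 9.5s + K_p·9.9 = 0.
So ω_n = √(9.9K_p) and 2ζω_n = 9.5, giving ζ = 9.5/(2√(9.9K_p)).
Setting ζ = 0.49: √(9.9K_p) = 9.5/(2·0.49) = 9.694, so K_p = 93.97/9.9 = 9.49.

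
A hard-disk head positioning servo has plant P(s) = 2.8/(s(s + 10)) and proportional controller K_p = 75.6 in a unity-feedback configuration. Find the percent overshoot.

The closed-loop denominator s² + 10s + 211.7 gives ω_n = √211.7 = 14.55 and ζ = 10/(2ω_n) = 0.3437.
%OS = 100·exp(−πζ/√(1−ζ²)) = 100·exp(−π·0.3437/√0.8819) = 31.7%.

31.7%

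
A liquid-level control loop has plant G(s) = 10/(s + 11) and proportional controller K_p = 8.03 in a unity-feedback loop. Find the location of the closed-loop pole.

s = -91.3

Closed-loop transfer function: T(s) = K_p·G(s)/(1 + K_p·G(s)) = 80.3/(s + 11 + 80.3) = 80.3/(s + 91.3).
The closed-loop pole is at s = −91.3.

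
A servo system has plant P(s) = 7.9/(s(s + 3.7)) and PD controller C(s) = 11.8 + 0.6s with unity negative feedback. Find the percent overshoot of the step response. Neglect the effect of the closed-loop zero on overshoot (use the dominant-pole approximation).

21.7%

Forward path: (11.8 + 0.6s)·7.9/(s(s+3.7)). The closed-loop characteristic equation is s² + (3.7 + 7.9·0.6)s + 7.9·11.8 = 0.
That is s² + 8.44s + 93.22 = 0, so ω_n = 9.655 rad/s and ζ = 8.44/(2·9.655) = 0.4371.
%OS = 100·exp(−πζ/√(1−ζ²)) = 21.7%.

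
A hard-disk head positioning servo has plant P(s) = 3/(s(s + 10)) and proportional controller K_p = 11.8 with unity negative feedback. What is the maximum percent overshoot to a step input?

0.767%

From 1 + K_pP(s) = 0: s² + 10s + 35.4 = 0 ⇒ ω_n = 5.95, ζ = 0.8404.
%OS = 100·exp(−πζ/√(1−ζ²)) = 100·exp(−π·0.8404/√0.2938) = 0.767%.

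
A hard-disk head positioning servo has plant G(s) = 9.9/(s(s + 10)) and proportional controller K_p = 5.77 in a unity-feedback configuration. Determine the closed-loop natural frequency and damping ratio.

ω_n = 7.56 rad/s, ζ = 0.662

The closed-loop denominator is s(s+10) + 5.77·9.9 = s² + 10s + 57.12.
Matching s² + 2ζω_n s + ω_n²: ω_n = √57.12 = 7.558 rad/s and 2ζω_n = 10, so ζ = 10/(2·7.558) = 0.662.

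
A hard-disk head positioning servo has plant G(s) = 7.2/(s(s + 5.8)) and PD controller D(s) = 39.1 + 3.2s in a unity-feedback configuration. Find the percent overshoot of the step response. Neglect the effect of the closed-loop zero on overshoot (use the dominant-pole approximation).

Forward path: (39.1 + 3.2s)·7.2/(s(s+5.8)). The closed-loop characteristic equation is s² + (5.8 + 7.2·3.2)s + 7.2·39.1 = 0.
That is s² + 28.84s + 281.5 = 0, so ω_n = 16.78 rad/s and ζ = 28.84/(2·16.78) = 0.8594.
%OS = 100·exp(−πζ/√(1−ζ²)) = 0.509%.

0.509%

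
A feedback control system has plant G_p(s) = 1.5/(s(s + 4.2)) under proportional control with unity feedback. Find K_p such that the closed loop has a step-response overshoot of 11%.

K_p = 8.9

From %OS = 100·exp(−πζ/√(1−ζ²)) = 11%, ζ = −ln(0.11)/√(π²+ln²(0.11)) = 0.5749.
Characteristic equation s² + 4.2s + 1.5K_p = 0 gives ζ = 4.2/(2√(1.5K_p)).
Setting ζ = 0.5749: √(1.5K_p) = 4.2/(2·0.5749) = 3.653, so K_p = 13.34/1.5 = 8.9.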